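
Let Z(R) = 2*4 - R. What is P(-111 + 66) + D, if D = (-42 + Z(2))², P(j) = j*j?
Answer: 3321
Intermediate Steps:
Z(R) = 8 - R
P(j) = j²
D = 1296 (D = (-42 + (8 - 1*2))² = (-42 + (8 - 2))² = (-42 + 6)² = (-36)² = 1296)
P(-111 + 66) + D = (-111 + 66)² + 1296 = (-45)² + 1296 = 2025 + 1296 = 3321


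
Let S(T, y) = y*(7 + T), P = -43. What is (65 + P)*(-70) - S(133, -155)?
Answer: 20160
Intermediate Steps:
(65 + P)*(-70) - S(133, -155) = (65 - 43)*(-70) - (-155)*(7 + 133) = 22*(-70) - (-155)*140 = -1540 - 1*(-21700) = -1540 + 21700 = 20160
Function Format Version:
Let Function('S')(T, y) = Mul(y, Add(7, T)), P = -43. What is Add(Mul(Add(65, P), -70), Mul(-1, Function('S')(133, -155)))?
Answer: 20160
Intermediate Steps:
Add(Mul(Add(65, P), -70), Mul(-1, Function('S')(133, -155))) = Add(Mul(Add(65, -43), -70), Mul(-1, Mul(-155, Add(7, 133)))) = Add(Mul(22, -70), Mul(-1, Mul(-155, 140))) = Add(-1540, Mul(-1, -21700)) = Add(-1540, 21700) = 20160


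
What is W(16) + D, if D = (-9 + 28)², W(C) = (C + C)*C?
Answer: 873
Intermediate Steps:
W(C) = 2*C² (W(C) = (2*C)*C = 2*C²)
D = 361 (D = 19² = 361)
W(16) + D = 2*16² + 361 = 2*256 + 361 = 512 + 361 = 873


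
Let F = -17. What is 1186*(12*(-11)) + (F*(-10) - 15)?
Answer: -156397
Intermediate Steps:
1186*(12*(-11)) + (F*(-10) - 15) = 1186*(12*(-11)) + (-17*(-10) - 15) = 1186*(-132) + (170 - 15) = -156552 + 155 = -156397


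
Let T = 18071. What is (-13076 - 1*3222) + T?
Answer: 1773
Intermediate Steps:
(-13076 - 1*3222) + T = (-13076 - 1*3222) + 18071 = (-13076 - 3222) + 18071 = -16298 + 18071 = 1773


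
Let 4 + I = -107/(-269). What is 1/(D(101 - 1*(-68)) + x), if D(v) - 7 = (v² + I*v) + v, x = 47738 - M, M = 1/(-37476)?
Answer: 10081044/764810732933 ≈ 1.3181e-5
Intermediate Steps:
M = -1/37476 ≈ -2.6684e-5
I = -969/269 (I = -4 - 107/(-269) = -4 - 107*(-1/269) = -4 + 107/269 = -969/269 ≈ -3.6022)
x = 1789029289/37476 (x = 47738 - 1*(-1/37476) = 47738 + 1/37476 = 1789029289/37476 ≈ 47738.)
D(v) = 7 + v² - 700*v/269 (D(v) = 7 + ((v² - 969*v/269) + v) = 7 + (v² - 700*v/269) = 7 + v² - 700*v/269)
1/(D(101 - 1*(-68)) + x) = 1/((7 + (101 - 1*(-68))² - 700*(101 - 1*(-68))/269) + 1789029289/37476) = 1/((7 + (101 + 68)² - 700*(101 + 68)/269) + 1789029289/37476) = 1/((7 + 169² - 700/269*169) + 1789029289/37476) = 1/((7 + 28561 - 118300/269) + 1789029289/37476) = 1/(7566492/269 + 1789029289/37476) = 1/(764810732933/10081044) = 10081044/764810732933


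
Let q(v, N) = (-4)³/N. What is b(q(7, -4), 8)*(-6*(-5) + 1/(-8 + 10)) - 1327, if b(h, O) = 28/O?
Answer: -4881/4 ≈ -1220.3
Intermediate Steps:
q(v, N) = -64/N
b(q(7, -4), 8)*(-6*(-5) + 1/(-8 + 10)) - 1327 = (28/8)*(-6*(-5) + 1/(-8 + 10)) - 1327 = (28*(⅛))*(30 + 1/2) - 1327 = 7*(30 + ½)/2 - 1327 = (7/2)*(61/2) - 1327 = 427/4 - 1327 = -4881/4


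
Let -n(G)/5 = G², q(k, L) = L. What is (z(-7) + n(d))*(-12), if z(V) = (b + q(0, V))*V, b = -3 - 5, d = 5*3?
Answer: 12240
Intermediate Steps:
d = 15
b = -8
z(V) = V*(-8 + V) (z(V) = (-8 + V)*V = V*(-8 + V))
n(G) = -5*G²
(z(-7) + n(d))*(-12) = (-7*(-8 - 7) - 5*15²)*(-12) = (-7*(-15) - 5*225)*(-12) = (105 - 1125)*(-12) = -1020*(-12) = 12240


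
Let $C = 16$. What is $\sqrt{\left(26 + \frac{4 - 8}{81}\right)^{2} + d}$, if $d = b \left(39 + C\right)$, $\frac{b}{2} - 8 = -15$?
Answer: $\frac{i \sqrt{633566}}{81} \approx 9.8268 i$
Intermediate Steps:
$b = -14$ ($b = 16 + 2 \left(-15\right) = 16 - 30 = -14$)
$d = -770$ ($d = - 14 \left(39 + 16\right) = \left(-14\right) 55 = -770$)
$\sqrt{\left(26 + \frac{4 - 8}{81}\right)^{2} + d} = \sqrt{\left(26 + \frac{4 - 8}{81}\right)^{2} - 770} = \sqrt{\left(26 - \frac{4}{81}\right)^{2} - 770} = \sqrt{\left(\frac{2102}{81}\right)^{2} - 770} = \sqrt{\frac{4418404}{6561} - 770} = \sqrt{- \frac{633566}{6561}} = \frac{i \sqrt{633566}}{81}$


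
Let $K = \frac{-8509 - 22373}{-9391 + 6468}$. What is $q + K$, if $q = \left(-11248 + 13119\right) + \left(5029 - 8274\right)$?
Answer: $- \frac{3985320}{2923} \approx -1363.4$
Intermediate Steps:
$q = -1374$ ($q = 1871 + \left(5029 - 8274\right) = 1871 - 3245 = -1374$)
$K = \frac{30882}{2923}$ ($K = - \frac{30882}{-2923} = \left(-30882\right) \left(- \frac{1}{2923}\right) = \frac{30882}{2923} \approx 10.565$)
$q + K = -1374 + \frac{30882}{2923} = - \frac{3985320}{2923}$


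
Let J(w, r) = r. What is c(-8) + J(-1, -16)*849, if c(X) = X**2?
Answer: -13520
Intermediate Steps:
c(-8) + J(-1, -16)*849 = (-8)**2 - 16*849 = 64 - 13584 = -13520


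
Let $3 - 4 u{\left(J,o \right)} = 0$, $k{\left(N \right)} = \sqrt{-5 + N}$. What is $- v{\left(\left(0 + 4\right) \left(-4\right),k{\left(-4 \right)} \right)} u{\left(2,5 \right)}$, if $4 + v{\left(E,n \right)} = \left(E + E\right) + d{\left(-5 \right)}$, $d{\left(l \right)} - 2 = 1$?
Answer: $\frac{99}{4} \approx 24.75$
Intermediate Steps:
$u{\left(J,o \right)} = \frac{3}{4}$ ($u{\left(J,o \right)} = \frac{3}{4} - 0 = \frac{3}{4} + 0 = \frac{3}{4}$)
$d{\left(l \right)} = 3$ ($d{\left(l \right)} = 2 + 1 = 3$)
$v{\left(E,n \right)} = -1 + 2 E$ ($v{\left(E,n \right)} = -4 + \left(\left(E + E\right) + 3\right) = -4 + \left(2 E + 3\right) = -4 + \left(3 + 2 E\right) = -1 + 2 E$)
$- v{\left(\left(0 + 4\right) \left(-4\right),k{\left(-4 \right)} \right)} u{\left(2,5 \right)} = - (-1 + 2 \left(0 + 4\right) \left(-4\right)) \frac{3}{4} = - (-1 + 2 \cdot 4 \left(-4\right)) \frac{3}{4} = - (-1 + 2 \left(-16\right)) \frac{3}{4} = - (-1 - 32) \frac{3}{4} = \left(-1\right) \left(-33\right) \frac{3}{4} = 33 \cdot \frac{3}{4} = \frac{99}{4}$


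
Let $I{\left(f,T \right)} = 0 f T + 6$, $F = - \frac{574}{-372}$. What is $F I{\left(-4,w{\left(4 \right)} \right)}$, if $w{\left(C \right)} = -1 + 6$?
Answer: $\frac{287}{31} \approx 9.2581$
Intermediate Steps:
$w{\left(C \right)} = 5$
$F = \frac{287}{186}$ ($F = \left(-574\right) \left(- \frac{1}{372}\right) = \frac{287}{186} \approx 1.543$)
$I{\left(f,T \right)} = 6$ ($I{\left(f,T \right)} = 0 T + 6 = 0 + 6 = 6$)
$F I{\left(-4,w{\left(4 \right)} \right)} = \frac{287}{186} \cdot 6 = \frac{287}{31}$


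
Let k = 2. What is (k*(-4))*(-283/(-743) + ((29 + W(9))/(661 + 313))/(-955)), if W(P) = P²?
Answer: -210525104/69111631 ≈ -3.0462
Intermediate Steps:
(k*(-4))*(-283/(-743) + ((29 + W(9))/(661 + 313))/(-955)) = (2*(-4))*(-283/(-743) + ((29 + 9²)/(661 + 313))/(-955)) = -8*(-283*(-1/743) + ((29 + 81)/974)*(-1/955)) = -8*(283/743 + (110*(1/974))*(-1/955)) = -8*(283/743 + (55/487)*(-1/955)) = -8*(283/743 - 11/93017) = -8*26315638/69111631 = -210525104/69111631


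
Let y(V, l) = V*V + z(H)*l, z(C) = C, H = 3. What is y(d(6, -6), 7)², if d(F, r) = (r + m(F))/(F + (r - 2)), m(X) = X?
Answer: 441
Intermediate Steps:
d(F, r) = (F + r)/(-2 + F + r) (d(F, r) = (r + F)/(F + (r - 2)) = (F + r)/(F + (-2 + r)) = (F + r)/(-2 + F + r))
y(V, l) = V² + 3*l (y(V, l) = V*V + 3*l = V² + 3*l)
y(d(6, -6), 7)² = (((6 - 6)/(-2 + 6 - 6))² + 3*7)² = ((0/(-2))² + 21)² = ((-½*0)² + 21)² = (0² + 21)² = (0 + 21)² = 21² = 441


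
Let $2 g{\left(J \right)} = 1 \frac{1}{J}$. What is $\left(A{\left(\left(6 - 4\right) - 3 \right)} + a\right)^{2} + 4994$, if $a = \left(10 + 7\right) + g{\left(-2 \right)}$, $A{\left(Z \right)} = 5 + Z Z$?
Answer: $\frac{88185}{16} \approx 5511.6$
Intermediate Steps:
$g{\left(J \right)} = \frac{1}{2 J}$ ($g{\left(J \right)} = \frac{1 \frac{1}{J}}{2} = \frac{1}{2 J}$)
$A{\left(Z \right)} = 5 + Z^{2}$
$a = \frac{67}{4}$ ($a = \left(10 + 7\right) + \frac{1}{2 \left(-2\right)} = 17 + \frac{1}{2} \left(- \frac{1}{2}\right) = 17 - \frac{1}{4} = \frac{67}{4} \approx 16.75$)
$\left(A{\left(\left(6 - 4\right) - 3 \right)} + a\right)^{2} + 4994 = \left(\left(5 + \left(\left(6 - 4\right) - 3\right)^{2}\right) + \frac{67}{4}\right)^{2} + 4994 = \left(\left(5 + \left(2 - 3\right)^{2}\right) + \frac{67}{4}\right)^{2} + 4994 = \left(\left(5 + \left(-1\right)^{2}\right) + \frac{67}{4}\right)^{2} + 4994 = \left(\left(5 + 1\right) + \frac{67}{4}\right)^{2} + 4994 = \left(6 + \frac{67}{4}\right)^{2} + 4994 = \left(\frac{91}{4}\right)^{2} + 4994 = \frac{8281}{16} + 4994 = \frac{88185}{16}$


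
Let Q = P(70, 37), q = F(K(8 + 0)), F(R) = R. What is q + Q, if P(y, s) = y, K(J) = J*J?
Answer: 134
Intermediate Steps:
K(J) = J²
q = 64 (q = (8 + 0)² = 8² = 64)
Q = 70
q + Q = 64 + 70 = 134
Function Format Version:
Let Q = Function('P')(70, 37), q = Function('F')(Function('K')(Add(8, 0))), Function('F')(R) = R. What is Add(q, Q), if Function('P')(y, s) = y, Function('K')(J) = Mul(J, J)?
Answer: 134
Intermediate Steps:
Function('K')(J) = Pow(J, 2)
q = 64 (q = Pow(Add(8, 0), 2) = Pow(8, 2) = 64)
Q = 70
Add(q, Q) = Add(64, 70) = 134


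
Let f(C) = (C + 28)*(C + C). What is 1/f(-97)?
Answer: 1/13386 ≈ 7.4705e-5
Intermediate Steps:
f(C) = 2*C*(28 + C) (f(C) = (28 + C)*(2*C) = 2*C*(28 + C))
1/f(-97) = 1/(2*(-97)*(28 - 97)) = 1/(2*(-97)*(-69)) = 1/13386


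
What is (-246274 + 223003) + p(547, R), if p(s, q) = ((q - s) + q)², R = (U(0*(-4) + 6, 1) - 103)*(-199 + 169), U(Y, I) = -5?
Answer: 35177218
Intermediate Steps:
R = 3240 (R = (-5 - 103)*(-199 + 169) = -108*(-30) = 3240)
p(s, q) = (-s + 2*q)²
(-246274 + 223003) + p(547, R) = (-246274 + 223003) + (-1*547 + 2*3240)² = -23271 + (-547 + 6480)² = -23271 + 5933² = -23271 + 35200489 = 35177218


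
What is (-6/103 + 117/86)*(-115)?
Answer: -1326525/8858 ≈ -149.75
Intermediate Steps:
(-6/103 + 117/86)*(-115) = (11535/8858)*(-115) = -1326525/8858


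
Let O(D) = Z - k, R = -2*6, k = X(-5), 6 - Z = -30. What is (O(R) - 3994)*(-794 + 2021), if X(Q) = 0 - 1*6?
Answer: -4849104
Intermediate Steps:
Z = 36 (Z = 6 - 1*(-30) = 6 + 30 = 36)
X(Q) = -6 (X(Q) = 0 - 6 = -6)
k = -6
R = -12
O(D) = 42 (O(D) = 36 - 1*(-6) = 36 + 6 = 42)
(O(R) - 3994)*(-794 + 2021) = (42 - 3994)*(-794 + 2021) = -3952*1227 = -4849104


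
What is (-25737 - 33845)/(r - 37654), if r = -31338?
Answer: 29791/34496 ≈ 0.86361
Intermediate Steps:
(-25737 - 33845)/(r - 37654) = (-25737 - 33845)/(-31338 - 37654) = -59582/(-68992) = -59582*(-1/68992) = 29791/34496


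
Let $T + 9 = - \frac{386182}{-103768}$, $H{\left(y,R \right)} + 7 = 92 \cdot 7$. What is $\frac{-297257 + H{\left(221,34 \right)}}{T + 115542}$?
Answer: $- \frac{15389832080}{5994507263} \approx -2.5673$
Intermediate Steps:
$H{\left(y,R \right)} = 637$ ($H{\left(y,R \right)} = -7 + 92 \cdot 7 = -7 + 644 = 637$)
$T = - \frac{273865}{51884}$ ($T = -9 - \frac{386182}{-103768} = -9 - - \frac{193091}{51884} = -9 + \frac{193091}{51884} = - \frac{273865}{51884} \approx -5.2784$)
$\frac{-297257 + H{\left(221,34 \right)}}{T + 115542} = \frac{-297257 + 637}{- \frac{273865}{51884} + 115542} = - \frac{296620}{\frac{5994507263}{51884}} = \left(-296620\right) \frac{51884}{5994507263} = - \frac{15389832080}{5994507263}$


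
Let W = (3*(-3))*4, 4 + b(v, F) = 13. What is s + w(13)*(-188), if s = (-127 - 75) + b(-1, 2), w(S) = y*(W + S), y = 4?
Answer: 17103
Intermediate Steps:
b(v, F) = 9 (b(v, F) = -4 + 13 = 9)
W = -36 (W = -9*4 = -36)
w(S) = -144 + 4*S (w(S) = 4*(-36 + S) = -144 + 4*S)
s = -193 (s = (-127 - 75) + 9 = -202 + 9 = -193)
s + w(13)*(-188) = -193 + (-144 + 4*13)*(-188) = -193 + (-144 + 52)*(-188) = -193 - 92*(-188) = -193 + 17296 = 17103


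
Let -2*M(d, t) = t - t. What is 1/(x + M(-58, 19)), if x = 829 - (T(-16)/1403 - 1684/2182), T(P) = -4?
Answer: 1530673/1270113607 ≈ 0.0012051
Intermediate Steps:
M(d, t) = 0 (M(d, t) = -(t - t)/2 = -1/2*0 = 0)
x = 1270113607/1530673 (x = 829 - (-4/1403 - 1684/2182) = 829 - (-4*1/1403 - 1684*1/2182) = 829 - (-4/1403 - 842/1091) = 829 - 1*(-1185690/1530673) = 829 + 1185690/1530673 = 1270113607/1530673 ≈ 829.77)
1/(x + M(-58, 19)) = 1/(1270113607/1530673 + 0) = 1/(1270113607/1530673) = 1530673/1270113607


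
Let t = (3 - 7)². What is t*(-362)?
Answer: -5792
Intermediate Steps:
t = 16 (t = (-4)² = 16)
t*(-362) = 16*(-362) = -5792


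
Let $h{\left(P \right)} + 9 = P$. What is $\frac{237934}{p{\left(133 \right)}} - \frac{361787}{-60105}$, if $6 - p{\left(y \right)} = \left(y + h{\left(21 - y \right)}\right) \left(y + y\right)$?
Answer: $- \frac{2191394948}{31915755} \approx -68.662$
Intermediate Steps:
$h{\left(P \right)} = -9 + P$
$p{\left(y \right)} = 6 - 24 y$ ($p{\left(y \right)} = 6 - \left(y - \left(-12 + y\right)\right) \left(y + y\right) = 6 - \left(y - \left(-12 + y\right)\right) 2 y = 6 - 12 \cdot 2 y = 6 - 24 y$)
$\frac{237934}{p{\left(133 \right)}} - \frac{361787}{-60105} = \frac{237934}{6 - 3192} - \frac{361787}{-60105} = \frac{237934}{6 - 3192} - - \frac{361787}{60105} = \frac{237934}{-3186} + \frac{361787}{60105} = 237934 \left(- \frac{1}{3186}\right) + \frac{361787}{60105} = - \frac{118967}{1593} + \frac{361787}{60105} = - \frac{2191394948}{31915755}$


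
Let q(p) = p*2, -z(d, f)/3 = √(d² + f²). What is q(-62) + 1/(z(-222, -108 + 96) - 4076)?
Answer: -501237663/4042231 + 9*√1373/8084462 ≈ -124.00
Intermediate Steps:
z(d, f) = -3*√(d² + f²)
q(p) = 2*p
q(-62) + 1/(z(-222, -108 + 96) - 4076) = 2*(-62) + 1/(-3*√((-222)² + (-108 + 96)²) - 4076) = -124 + 1/(-3*√(49284 + (-12)²) - 4076) = -124 + 1/(-3*√(49284 + 144) - 4076) = -124 + 1/(-18*√1373 - 4076) = -124 + 1/(-4076 - 18*√1373)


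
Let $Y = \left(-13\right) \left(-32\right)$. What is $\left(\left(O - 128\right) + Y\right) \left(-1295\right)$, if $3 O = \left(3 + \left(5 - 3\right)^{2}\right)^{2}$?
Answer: $- \frac{1182335}{3} \approx -3.9411 \cdot 10^{5}$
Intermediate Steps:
$O = \frac{49}{3}$ ($O = \frac{\left(3 + \left(5 - 3\right)^{2}\right)^{2}}{3} = \frac{\left(3 + 2^{2}\right)^{2}}{3} = \frac{\left(3 + 4\right)^{2}}{3} = \frac{7^{2}}{3} = \frac{1}{3} \cdot 49 = \frac{49}{3} \approx 16.333$)
$Y = 416$
$\left(\left(O - 128\right) + Y\right) \left(-1295\right) = \left(\left(\frac{49}{3} - 128\right) + 416\right) \left(-1295\right) = \left(- \frac{335}{3} + 416\right) \left(-1295\right) = \frac{913}{3} \left(-1295\right) = - \frac{1182335}{3}$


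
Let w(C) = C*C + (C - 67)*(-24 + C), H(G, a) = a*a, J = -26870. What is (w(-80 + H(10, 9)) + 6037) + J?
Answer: -19314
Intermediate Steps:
H(G, a) = a²
w(C) = C² + (-67 + C)*(-24 + C)
(w(-80 + H(10, 9)) + 6037) + J = ((1608 - 91*(-80 + 9²) + 2*(-80 + 9²)²) + 6037) - 26870 = ((1608 - 91*(-80 + 81) + 2*(-80 + 81)²) + 6037) - 26870 = ((1608 - 91*1 + 2*1²) + 6037) - 26870 = ((1608 - 91 + 2*1) + 6037) - 26870 = ((1608 - 91 + 2) + 6037) - 26870 = (1519 + 6037) - 26870 = 7556 - 26870 = -19314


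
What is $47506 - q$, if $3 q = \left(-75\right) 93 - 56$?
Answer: $\frac{149549}{3} \approx 49850.0$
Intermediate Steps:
$q = - \frac{7031}{3}$ ($q = \frac{\left(-75\right) 93 - 56}{3} = \frac{-6975 - 56}{3} = \frac{1}{3} \left(-7031\right) = - \frac{7031}{3} \approx -2343.7$)
$47506 - q = 47506 - - \frac{7031}{3} = 47506 + \frac{7031}{3} = \frac{149549}{3}$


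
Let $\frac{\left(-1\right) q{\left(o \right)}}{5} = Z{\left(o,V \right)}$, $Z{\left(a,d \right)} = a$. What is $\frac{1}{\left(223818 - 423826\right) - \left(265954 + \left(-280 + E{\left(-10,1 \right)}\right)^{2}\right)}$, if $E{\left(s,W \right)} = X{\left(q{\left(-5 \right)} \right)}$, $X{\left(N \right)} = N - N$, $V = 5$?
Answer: $- \frac{1}{544362} \approx -1.837 \cdot 10^{-6}$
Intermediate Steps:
$q{\left(o \right)} = - 5 o$
$X{\left(N \right)} = 0$
$E{\left(s,W \right)} = 0$
$\frac{1}{\left(223818 - 423826\right) - \left(265954 + \left(-280 + E{\left(-10,1 \right)}\right)^{2}\right)} = \frac{1}{\left(223818 - 423826\right) - \left(265954 + \left(-280 + 0\right)^{2}\right)} = \frac{1}{\left(223818 - 423826\right) - 344354} = \frac{1}{-200008 - 344354} = \frac{1}{-544362} = - \frac{1}{544362}$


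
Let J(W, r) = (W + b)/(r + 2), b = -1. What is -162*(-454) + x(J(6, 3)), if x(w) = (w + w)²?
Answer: 73552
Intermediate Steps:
J(W, r) = (-1 + W)/(2 + r) (J(W, r) = (W - 1)/(r + 2) = (-1 + W)/(2 + r))
x(w) = 4*w² (x(w) = (2*w)² = 4*w²)
-162*(-454) + x(J(6, 3)) = -162*(-454) + 4*((-1 + 6)/(2 + 3))² = 73548 + 4*(5/5)² = 73548 + 4*((⅕)*5)² = 73548 + 4*1² = 73548 + 4*1 = 73548 + 4 = 73552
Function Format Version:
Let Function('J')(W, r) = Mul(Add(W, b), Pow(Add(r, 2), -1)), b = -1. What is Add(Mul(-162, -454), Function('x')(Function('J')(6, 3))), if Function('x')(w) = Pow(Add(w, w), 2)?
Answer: 73552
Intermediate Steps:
Function('J')(W, r) = Mul(Pow(Add(2, r), -1), Add(-1, W)) (Function('J')(W, r) = Mul(Add(W, -1), Pow(Add(r, 2), -1)) = Mul(Add(-1, W), Pow(Add(2, r), -1)) = Mul(Pow(Add(2, r), -1), Add(-1, W)))
Function('x')(w) = Mul(4, Pow(w, 2)) (Function('x')(w) = Pow(Mul(2, w), 2) = Mul(4, Pow(w, 2)))
Add(Mul(-162, -454), Function('x')(Function('J')(6, 3))) = Add(Mul(-162, -454), Mul(4, Pow(Mul(Pow(Add(2, 3), -1), Add(-1, 6)), 2))) = Add(73548, Mul(4, Pow(Mul(Pow(5, -1), 5), 2))) = Add(73548, Mul(4, Pow(Mul(Rational(1, 5), 5), 2))) = Add(73548, Mul(4, Pow(1, 2))) = Add(73548, Mul(4, 1)) = Add(73548, 4) = 73552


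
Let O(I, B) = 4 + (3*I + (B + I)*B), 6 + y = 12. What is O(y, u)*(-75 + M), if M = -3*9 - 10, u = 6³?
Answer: -5373088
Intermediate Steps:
y = 6 (y = -6 + 12 = 6)
u = 216
M = -37 (M = -27 - 10 = -37)
O(I, B) = 4 + 3*I + B*(B + I) (O(I, B) = 4 + (3*I + B*(B + I)) = 4 + 3*I + B*(B + I))
O(y, u)*(-75 + M) = (4 + 216² + 3*6 + 216*6)*(-75 - 37) = (4 + 46656 + 18 + 1296)*(-112) = 47974*(-112) = -5373088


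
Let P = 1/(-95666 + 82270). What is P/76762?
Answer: -1/1028303752 ≈ -9.7248e-10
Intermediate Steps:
P = -1/13396 (P = 1/(-13396) = -1/13396 ≈ -7.4649e-5)
P/76762 = -1/13396/76762 = -1/13396*1/76762 = -1/1028303752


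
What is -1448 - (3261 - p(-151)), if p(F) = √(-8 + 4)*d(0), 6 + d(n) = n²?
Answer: -4709 - 12*I ≈ -4709.0 - 12.0*I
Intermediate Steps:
d(n) = -6 + n²
p(F) = -12*I (p(F) = √(-8 + 4)*(-6 + 0²) = √(-4)*(-6 + 0) = (2*I)*(-6) = -12*I)
-1448 - (3261 - p(-151)) = -1448 - (3261 - (-12)*I) = -1448 - (3261 + 12*I) = -1448 + (-3261 - 12*I) = -4709 - 12*I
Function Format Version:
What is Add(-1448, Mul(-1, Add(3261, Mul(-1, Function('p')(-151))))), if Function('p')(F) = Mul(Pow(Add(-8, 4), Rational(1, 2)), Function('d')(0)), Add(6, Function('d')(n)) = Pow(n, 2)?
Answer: Add(-4709, Mul(-12, I)) ≈ Add(-4709.0, Mul(-12.000, I))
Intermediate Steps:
Function('d')(n) = Add(-6, Pow(n, 2))
Function('p')(F) = Mul(-12, I) (Function('p')(F) = Mul(Pow(Add(-8, 4), Rational(1, 2)), Add(-6, Pow(0, 2))) = Mul(Pow(-4, Rational(1, 2)), Add(-6, 0)) = Mul(Mul(2, I), -6) = Mul(-12, I))
Add(-1448, Mul(-1, Add(3261, Mul(-1, Function('p')(-151))))) = Add(-1448, Mul(-1, Add(3261, Mul(-1, Mul(-12, I))))) = Add(-1448, Mul(-1, Add(3261, Mul(12, I)))) = Add(-1448, Add(-3261, Mul(-12, I))) = Add(-4709, Mul(-12, I))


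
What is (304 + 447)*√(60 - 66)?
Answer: 751*I*√6 ≈ 1839.6*I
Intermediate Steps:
(304 + 447)*√(60 - 66) = 751*√(-6) = 751*(I*√6) = 751*I*√6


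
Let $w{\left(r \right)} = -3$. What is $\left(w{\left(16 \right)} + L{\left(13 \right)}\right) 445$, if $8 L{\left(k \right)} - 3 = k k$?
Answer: $\frac{16465}{2} \approx 8232.5$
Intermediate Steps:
$L{\left(k \right)} = \frac{3}{8} + \frac{k^{2}}{8}$ ($L{\left(k \right)} = \frac{3}{8} + \frac{k k}{8} = \frac{3}{8} + \frac{k^{2}}{8}$)
$\left(w{\left(16 \right)} + L{\left(13 \right)}\right) 445 = \left(-3 + \left(\frac{3}{8} + \frac{13^{2}}{8}\right)\right) 445 = \left(-3 + \left(\frac{3}{8} + \frac{1}{8} \cdot 169\right)\right) 445 = \left(-3 + \left(\frac{3}{8} + \frac{169}{8}\right)\right) 445 = \left(-3 + \frac{43}{2}\right) 445 = \frac{37}{2} \cdot 445 = \frac{16465}{2}$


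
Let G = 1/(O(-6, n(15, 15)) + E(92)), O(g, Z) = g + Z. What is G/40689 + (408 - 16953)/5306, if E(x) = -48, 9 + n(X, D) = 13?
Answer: -8414995139/2698697925 ≈ -3.1182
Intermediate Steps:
n(X, D) = 4 (n(X, D) = -9 + 13 = 4)
O(g, Z) = Z + g
G = -1/50 (G = 1/((4 - 6) - 48) = 1/(-2 - 48) = 1/(-50) = -1/50 ≈ -0.020000)
G/40689 + (408 - 16953)/5306 = -1/50/40689 + (408 - 16953)/5306 = -1/50*1/40689 - 16545*1/5306 = -1/2034450 - 16545/5306 = -8414995139/2698697925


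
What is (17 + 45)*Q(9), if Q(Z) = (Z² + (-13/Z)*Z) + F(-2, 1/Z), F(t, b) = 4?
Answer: 4464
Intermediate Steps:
Q(Z) = -9 + Z² (Q(Z) = (Z² + (-13/Z)*Z) + 4 = (Z² - 13) + 4 = (-13 + Z²) + 4 = -9 + Z²)
(17 + 45)*Q(9) = (17 + 45)*(-9 + 9²) = 62*(-9 + 81) = 62*72 = 4464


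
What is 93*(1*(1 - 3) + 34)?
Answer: 2976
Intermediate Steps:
93*(1*(1 - 3) + 34) = 93*(1*(-2) + 34) = 93*(-2 + 34) = 93*32 = 2976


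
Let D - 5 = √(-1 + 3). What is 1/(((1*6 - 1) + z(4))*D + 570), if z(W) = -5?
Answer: 1/570 ≈ 0.0017544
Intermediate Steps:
D = 5 + √2 (D = 5 + √(-1 + 3) = 5 + √2 ≈ 6.4142)
1/(((1*6 - 1) + z(4))*D + 570) = 1/(((1*6 - 1) - 5)*(5 + √2) + 570) = 1/(((6 - 1) - 5)*(5 + √2) + 570) = 1/((5 - 5)*(5 + √2) + 570) = 1/(0*(5 + √2) + 570) = 1/(0 + 570) = 1/570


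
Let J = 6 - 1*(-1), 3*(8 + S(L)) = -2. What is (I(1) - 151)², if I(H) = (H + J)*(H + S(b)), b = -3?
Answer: 405769/9 ≈ 45085.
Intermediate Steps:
S(L) = -26/3 (S(L) = -8 + (⅓)*(-2) = -8 - ⅔ = -26/3)
J = 7 (J = 6 + 1 = 7)
I(H) = (7 + H)*(-26/3 + H) (I(H) = (H + 7)*(H - 26/3) = (7 + H)*(-26/3 + H))
(I(1) - 151)² = ((-182/3 + 1² - 5/3*1) - 151)² = ((-182/3 + 1 - 5/3) - 151)² = (-184/3 - 151)² = (-637/3)² = 405769/9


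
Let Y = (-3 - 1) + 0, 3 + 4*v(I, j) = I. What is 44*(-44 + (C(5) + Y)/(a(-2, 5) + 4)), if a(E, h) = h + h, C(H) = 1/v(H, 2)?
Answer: -13596/7 ≈ -1942.3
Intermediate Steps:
v(I, j) = -¾ + I/4
Y = -4 (Y = -4 + 0 = -4)
C(H) = 1/(-¾ + H/4)
a(E, h) = 2*h
44*(-44 + (C(5) + Y)/(a(-2, 5) + 4)) = 44*(-44 + (4/(-3 + 5) - 4)/(2*5 + 4)) = 44*(-44 + (4/2 - 4)/(10 + 4)) = 44*(-44 + (4*(½) - 4)/14) = 44*(-44 + (2 - 4)*(1/14)) = 44*(-44 - 2*1/14) = 44*(-44 - ⅐) = 44*(-309/7) = -13596/7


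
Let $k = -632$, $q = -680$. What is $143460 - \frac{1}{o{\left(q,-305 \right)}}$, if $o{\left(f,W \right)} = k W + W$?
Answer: $\frac{27609594299}{192455} \approx 1.4346 \cdot 10^{5}$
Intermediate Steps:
$o{\left(f,W \right)} = - 631 W$ ($o{\left(f,W \right)} = - 632 W + W = - 631 W$)
$143460 - \frac{1}{o{\left(q,-305 \right)}} = 143460 - \frac{1}{\left(-631\right) \left(-305\right)} = 143460 - \frac{1}{192455} = \frac{27609594299}{192455}$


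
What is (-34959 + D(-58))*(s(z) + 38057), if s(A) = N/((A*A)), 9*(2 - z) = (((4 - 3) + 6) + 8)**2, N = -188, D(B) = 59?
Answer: -702605578500/529 ≈ -1.3282e+9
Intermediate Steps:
z = -23 (z = 2 - (((4 - 3) + 6) + 8)**2/9 = 2 - ((1 + 6) + 8)**2/9 = 2 - (7 + 8)**2/9 = 2 - 1/9*15**2 = 2 - 1/9*225 = 2 - 25 = -23)
s(A) = -188/A**2
(-34959 + D(-58))*(s(z) + 38057) = (-34959 + 59)*(-188/(-23)**2 + 38057) = -34900*(-188*1/529 + 38057) = -34900*(-188/529 + 38057) = -34900*20131965/529 = -702605578500/529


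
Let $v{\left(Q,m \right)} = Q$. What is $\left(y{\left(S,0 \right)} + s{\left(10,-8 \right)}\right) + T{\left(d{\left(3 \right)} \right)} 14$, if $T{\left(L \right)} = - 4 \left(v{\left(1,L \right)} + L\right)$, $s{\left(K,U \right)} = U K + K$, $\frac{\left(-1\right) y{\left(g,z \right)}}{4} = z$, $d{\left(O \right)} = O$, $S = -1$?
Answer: $-294$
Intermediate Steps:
$y{\left(g,z \right)} = - 4 z$
$s{\left(K,U \right)} = K + K U$ ($s{\left(K,U \right)} = K U + K = K + K U$)
$T{\left(L \right)} = -4 - 4 L$ ($T{\left(L \right)} = - 4 \left(1 + L\right) = -4 - 4 L$)
$\left(y{\left(S,0 \right)} + s{\left(10,-8 \right)}\right) + T{\left(d{\left(3 \right)} \right)} 14 = \left(\left(-4\right) 0 + 10 \left(1 - 8\right)\right) + \left(-4 - 12\right) 14 = \left(0 + 10 \left(-7\right)\right) + \left(-4 - 12\right) 14 = \left(0 - 70\right) - 224 = -70 - 224 = -294$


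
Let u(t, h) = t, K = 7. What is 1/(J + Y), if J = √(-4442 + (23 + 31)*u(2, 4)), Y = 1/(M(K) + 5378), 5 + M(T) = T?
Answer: 5380/125445029601 - 28944400*I*√4334/125445029601 ≈ 4.2887e-8 - 0.01519*I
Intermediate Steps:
M(T) = -5 + T
Y = 1/5380 (Y = 1/((-5 + 7) + 5378) = 1/(2 + 5378) = 1/5380 ≈ 0.00018587)
J = I*√4334 (J = √(-4442 + (23 + 31)*2) = √(-4442 + 54*2) = √(-4442 + 108) = √(-4334) = I*√4334 ≈ 65.833*I)
1/(J + Y) = 1/(I*√4334 + 1/5380) = 1/(1/5380 + I*√4334)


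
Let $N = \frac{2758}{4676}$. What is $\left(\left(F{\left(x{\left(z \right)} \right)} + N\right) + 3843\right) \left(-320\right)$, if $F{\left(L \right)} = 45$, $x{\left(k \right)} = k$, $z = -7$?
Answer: $- \frac{207806240}{167} \approx -1.2443 \cdot 10^{6}$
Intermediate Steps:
$N = \frac{197}{334}$ ($N = 2758 \cdot \frac{1}{4676} = \frac{197}{334} \approx 0.58982$)
$\left(\left(F{\left(x{\left(z \right)} \right)} + N\right) + 3843\right) \left(-320\right) = \left(\left(45 + \frac{197}{334}\right) + 3843\right) \left(-320\right) = \left(\frac{15227}{334} + 3843\right) \left(-320\right) = \frac{1298789}{334} \left(-320\right) = - \frac{207806240}{167}$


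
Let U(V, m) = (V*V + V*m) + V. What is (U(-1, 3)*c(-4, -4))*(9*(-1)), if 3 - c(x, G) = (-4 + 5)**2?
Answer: 54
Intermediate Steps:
c(x, G) = 2 (c(x, G) = 3 - (-4 + 5)**2 = 3 - 1*1**2 = 3 - 1*1 = 3 - 1 = 2)
U(V, m) = V + V**2 + V*m (U(V, m) = (V**2 + V*m) + V = V + V**2 + V*m)
(U(-1, 3)*c(-4, -4))*(9*(-1)) = (-(1 - 1 + 3)*2)*(9*(-1)) = (-1*3*2)*(-9) = -3*2*(-9) = -6*(-9) = 54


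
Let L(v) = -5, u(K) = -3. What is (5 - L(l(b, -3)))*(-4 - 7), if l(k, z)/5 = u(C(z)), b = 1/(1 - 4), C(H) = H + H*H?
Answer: -110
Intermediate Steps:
C(H) = H + H²
b = -⅓ (b = 1/(-3) = -⅓ ≈ -0.33333)
l(k, z) = -15 (l(k, z) = 5*(-3) = -15)
(5 - L(l(b, -3)))*(-4 - 7) = (5 - 1*(-5))*(-4 - 7) = (5 + 5)*(-11) = 10*(-11) = -110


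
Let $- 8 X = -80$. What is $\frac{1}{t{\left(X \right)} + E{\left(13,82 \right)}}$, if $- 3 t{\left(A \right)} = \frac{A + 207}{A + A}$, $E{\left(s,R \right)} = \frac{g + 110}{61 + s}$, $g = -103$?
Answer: $- \frac{2220}{7819} \approx -0.28392$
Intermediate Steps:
$E{\left(s,R \right)} = \frac{7}{61 + s}$ ($E{\left(s,R \right)} = \frac{-103 + 110}{61 + s} = \frac{7}{61 + s}$)
$X = 10$ ($X = \left(- \frac{1}{8}\right) \left(-80\right) = 10$)
$t{\left(A \right)} = - \frac{207 + A}{6 A}$ ($t{\left(A \right)} = - \frac{\left(A + 207\right) \frac{1}{A + A}}{3} = - \frac{\left(207 + A\right) \frac{1}{2 A}}{3} = - \frac{\frac{1}{2} \frac{1}{A} \left(207 + A\right)}{3} = - \frac{207 + A}{6 A}$)
$\frac{1}{t{\left(X \right)} + E{\left(13,82 \right)}} = \frac{1}{\frac{-207 - 10}{6 \cdot 10} + \frac{7}{61 + 13}} = \frac{1}{\frac{1}{6} \cdot \frac{1}{10} \left(-207 - 10\right) + \frac{7}{74}} = \frac{1}{\frac{1}{6} \cdot \frac{1}{10} \left(-217\right) + 7 \cdot \frac{1}{74}} = \frac{1}{- \frac{217}{60} + \frac{7}{74}} = \frac{1}{- \frac{7819}{2220}} = - \frac{2220}{7819}$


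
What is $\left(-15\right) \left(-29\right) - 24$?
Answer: $411$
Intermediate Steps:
$\left(-15\right) \left(-29\right) - 24 = 435 - 24 = 411$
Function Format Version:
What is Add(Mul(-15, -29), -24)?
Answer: 411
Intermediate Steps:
Add(Mul(-15, -29), -24) = Add(435, -24) = 411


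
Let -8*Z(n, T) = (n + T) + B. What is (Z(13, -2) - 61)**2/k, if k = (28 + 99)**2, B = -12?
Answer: 237169/1032256 ≈ 0.22976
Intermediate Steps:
Z(n, T) = 3/2 - T/8 - n/8 (Z(n, T) = -((n + T) - 12)/8 = -((T + n) - 12)/8 = -(-12 + T + n)/8 = 3/2 - T/8 - n/8)
k = 16129 (k = 127**2 = 16129)
(Z(13, -2) - 61)**2/k = ((3/2 - 1/8*(-2) - 1/8*13) - 61)**2/16129 = ((3/2 + 1/4 - 13/8) - 61)**2*(1/16129) = (1/8 - 61)**2*(1/16129) = (-487/8)**2*(1/16129) = (237169/64)*(1/16129) = 237169/1032256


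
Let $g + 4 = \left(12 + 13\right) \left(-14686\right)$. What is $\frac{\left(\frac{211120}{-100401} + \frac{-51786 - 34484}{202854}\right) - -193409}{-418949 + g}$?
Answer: $- \frac{93787147380308}{381199021798161} \approx -0.24603$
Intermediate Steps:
$g = -367154$ ($g = -4 + \left(12 + 13\right) \left(-14686\right) = -4 + 25 \left(-14686\right) = -4 - 367150 = -367154$)
$\frac{\left(\frac{211120}{-100401} + \frac{-51786 - 34484}{202854}\right) - -193409}{-418949 + g} = \frac{\left(\frac{211120}{-100401} + \frac{-51786 - 34484}{202854}\right) - -193409}{-418949 - 367154} = \frac{\left(211120 \left(- \frac{1}{100401}\right) + \left(-51786 - 34484\right) \frac{1}{202854}\right) + \left(-38668 + 232077\right)}{-786103} = \left(\left(- \frac{30160}{14343} - \frac{43135}{101427}\right) + 193409\right) \left(- \frac{1}{786103}\right) = \left(- \frac{1225907875}{484922487} + 193409\right) \left(- \frac{1}{786103}\right) = \frac{93787147380308}{484922487} \left(- \frac{1}{786103}\right) = - \frac{93787147380308}{381199021798161}$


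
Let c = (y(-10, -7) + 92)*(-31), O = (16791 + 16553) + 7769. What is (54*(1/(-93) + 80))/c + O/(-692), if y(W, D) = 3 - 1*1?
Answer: -1903280963/31255564 ≈ -60.894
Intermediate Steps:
y(W, D) = 2 (y(W, D) = 3 - 1 = 2)
O = 41113 (O = 33344 + 7769 = 41113)
c = -2914 (c = (2 + 92)*(-31) = 94*(-31) = -2914)
(54*(1/(-93) + 80))/c + O/(-692) = (54*(1/(-93) + 80))/(-2914) + 41113/(-692) = (54*(-1/93 + 80))*(-1/2914) + 41113*(-1/692) = (54*(7439/93))*(-1/2914) - 41113/692 = (133902/31)*(-1/2914) - 41113/692 = -66951/45167 - 41113/692 = -1903280963/31255564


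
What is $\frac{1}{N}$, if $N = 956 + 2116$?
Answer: $\frac{1}{3072} \approx 0.00032552$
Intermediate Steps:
$N = 3072$
$\frac{1}{N} = \frac{1}{3072}$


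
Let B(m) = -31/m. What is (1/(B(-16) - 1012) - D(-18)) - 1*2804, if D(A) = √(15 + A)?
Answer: -45315460/16161 - I*√3 ≈ -2804.0 - 1.732*I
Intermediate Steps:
(1/(B(-16) - 1012) - D(-18)) - 1*2804 = (1/(-31/(-16) - 1012) - √(15 - 18)) - 1*2804 = (1/(-31*(-1/16) - 1012) - √(-3)) - 2804 = (1/(31/16 - 1012) - I*√3) - 2804 = (1/(-16161/16) - I*√3) - 2804 = (-16/16161 - I*√3) - 2804 = -45315460/16161 - I*√3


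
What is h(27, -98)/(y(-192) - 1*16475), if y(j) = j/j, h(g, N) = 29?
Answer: -29/16474 ≈ -0.0017603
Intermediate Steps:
y(j) = 1
h(27, -98)/(y(-192) - 1*16475) = 29/(1 - 1*16475) = 29/(1 - 16475) = 29/(-16474) = 29*(-1/16474) = -29/16474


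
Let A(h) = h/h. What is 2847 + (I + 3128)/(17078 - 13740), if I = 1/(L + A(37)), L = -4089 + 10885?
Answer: 64615095959/22688386 ≈ 2847.9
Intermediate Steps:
A(h) = 1
L = 6796
I = 1/6797 (I = 1/(6796 + 1) = 1/6797 ≈ 0.00014712)
2847 + (I + 3128)/(17078 - 13740) = 2847 + (1/6797 + 3128)/(17078 - 13740) = 2847 + (21261017/6797)/3338 = 2847 + (21261017/6797)*(1/3338) = 2847 + 21261017/22688386 = 64615095959/22688386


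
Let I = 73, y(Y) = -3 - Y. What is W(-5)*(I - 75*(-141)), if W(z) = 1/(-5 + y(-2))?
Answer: -5324/3 ≈ -1774.7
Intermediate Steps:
W(z) = -⅙ (W(z) = 1/(-5 + (-3 - 1*(-2))) = 1/(-5 + (-3 + 2)) = 1/(-5 - 1) = 1/(-6) = -⅙)
W(-5)*(I - 75*(-141)) = -(73 - 75*(-141))/6 = -(73 + 10575)/6 = -⅙*10648 = -5324/3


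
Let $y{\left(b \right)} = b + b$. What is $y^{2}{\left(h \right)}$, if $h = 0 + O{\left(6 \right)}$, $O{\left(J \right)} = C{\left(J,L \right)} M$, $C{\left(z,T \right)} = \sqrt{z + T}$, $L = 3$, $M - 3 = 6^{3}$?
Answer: $1726596$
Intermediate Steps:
$M = 219$ ($M = 3 + 6^{3} = 3 + 216 = 219$)
$C{\left(z,T \right)} = \sqrt{T + z}$
$O{\left(J \right)} = 219 \sqrt{3 + J}$ ($O{\left(J \right)} = \sqrt{3 + J} 219 = 219 \sqrt{3 + J}$)
$h = 657$ ($h = 0 + 219 \sqrt{3 + 6} = 0 + 219 \sqrt{9} = 0 + 219 \cdot 3 = 0 + 657 = 657$)
$y{\left(b \right)} = 2 b$
$y^{2}{\left(h \right)} = \left(2 \cdot 657\right)^{2} = 1314^{2} = 1726596$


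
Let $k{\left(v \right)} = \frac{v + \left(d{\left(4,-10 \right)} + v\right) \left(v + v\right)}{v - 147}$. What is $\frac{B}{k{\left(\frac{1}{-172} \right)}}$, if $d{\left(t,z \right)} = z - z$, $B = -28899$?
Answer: $- \frac{12568232898}{17} \approx -7.3931 \cdot 10^{8}$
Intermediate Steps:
$d{\left(t,z \right)} = 0$
$k{\left(v \right)} = \frac{v + 2 v^{2}}{-147 + v}$ ($k{\left(v \right)} = \frac{v + \left(0 + v\right) \left(v + v\right)}{v - 147} = \frac{v + v 2 v}{-147 + v} = \frac{v + 2 v^{2}}{-147 + v}$)
$\frac{B}{k{\left(\frac{1}{-172} \right)}} = - \frac{28899}{\frac{1}{-172} \frac{1}{-147 + \frac{1}{-172}} \left(1 + \frac{2}{-172}\right)} = - \frac{28899}{\left(- \frac{1}{172}\right) \frac{1}{-147 - \frac{1}{172}} \left(1 + 2 \left(- \frac{1}{172}\right)\right)} = - \frac{28899}{\left(- \frac{1}{172}\right) \frac{1}{- \frac{25285}{172}} \left(1 - \frac{1}{86}\right)} = - \frac{28899}{\left(- \frac{1}{172}\right) \left(- \frac{172}{25285}\right) \frac{85}{86}} = - \frac{28899}{\frac{17}{434902}} = \left(-28899\right) \frac{434902}{17} = - \frac{12568232898}{17}$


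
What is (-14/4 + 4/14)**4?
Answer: 4100625/38416 ≈ 106.74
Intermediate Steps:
(-14/4 + 4/14)**4 = (-14*1/4 + 4*(1/14))**4 = (-7/2 + 2/7)**4 = (-45/14)**4 = 4100625/38416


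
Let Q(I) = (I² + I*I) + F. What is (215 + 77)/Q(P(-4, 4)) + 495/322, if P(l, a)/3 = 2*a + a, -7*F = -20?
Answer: 2412337/1462202 ≈ 1.6498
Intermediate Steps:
F = 20/7 (F = -⅐*(-20) = 20/7 ≈ 2.8571)
P(l, a) = 9*a (P(l, a) = 3*(2*a + a) = 3*(3*a) = 9*a)
Q(I) = 20/7 + 2*I² (Q(I) = (I² + I*I) + 20/7 = (I² + I²) + 20/7 = 2*I² + 20/7 = 20/7 + 2*I²)
(215 + 77)/Q(P(-4, 4)) + 495/322 = (215 + 77)/(20/7 + 2*(9*4)²) + 495/322 = 292/(20/7 + 2*36²) + 495*(1/322) = 292/(20/7 + 2*1296) + 495/322 = 292/(20/7 + 2592) + 495/322 = 292/(18164/7) + 495/322 = 292*(7/18164) + 495/322 = 511/4541 + 495/322 = 2412337/1462202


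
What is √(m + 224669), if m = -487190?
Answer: 9*I*√3241 ≈ 512.37*I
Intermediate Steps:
√(m + 224669) = √(-487190 + 224669) = √(-262521) = 9*I*√3241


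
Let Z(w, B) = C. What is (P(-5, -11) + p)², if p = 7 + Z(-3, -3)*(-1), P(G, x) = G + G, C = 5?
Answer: 64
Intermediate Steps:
Z(w, B) = 5
P(G, x) = 2*G
p = 2 (p = 7 + 5*(-1) = 7 - 5 = 2)
(P(-5, -11) + p)² = (2*(-5) + 2)² = (-10 + 2)² = (-8)² = 64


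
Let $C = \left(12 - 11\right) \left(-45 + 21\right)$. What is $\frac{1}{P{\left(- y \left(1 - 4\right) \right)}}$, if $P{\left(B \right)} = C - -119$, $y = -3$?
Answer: $\frac{1}{95} \approx 0.010526$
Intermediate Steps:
$C = -24$ ($C = 1 \left(-24\right) = -24$)
$P{\left(B \right)} = 95$ ($P{\left(B \right)} = -24 - -119 = -24 + 119 = 95$)
$\frac{1}{P{\left(- y \left(1 - 4\right) \right)}} = \frac{1}{95}$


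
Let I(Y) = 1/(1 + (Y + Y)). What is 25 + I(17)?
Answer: 876/35 ≈ 25.029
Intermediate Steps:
I(Y) = 1/(1 + 2*Y)
25 + I(17) = 25 + 1/(1 + 2*17) = 25 + 1/(1 + 34) = 25 + 1/35 = 876/35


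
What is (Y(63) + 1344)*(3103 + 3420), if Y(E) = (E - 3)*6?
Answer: 11115192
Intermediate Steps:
Y(E) = -18 + 6*E (Y(E) = (-3 + E)*6 = -18 + 6*E)
(Y(63) + 1344)*(3103 + 3420) = ((-18 + 6*63) + 1344)*(3103 + 3420) = ((-18 + 378) + 1344)*6523 = (360 + 1344)*6523 = 1704*6523 = 11115192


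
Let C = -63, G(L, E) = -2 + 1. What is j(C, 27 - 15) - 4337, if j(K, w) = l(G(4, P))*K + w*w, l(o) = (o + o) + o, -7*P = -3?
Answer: -4004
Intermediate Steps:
P = 3/7 (P = -⅐*(-3) = 3/7 ≈ 0.42857)
G(L, E) = -1
l(o) = 3*o (l(o) = 2*o + o = 3*o)
j(K, w) = w² - 3*K (j(K, w) = (3*(-1))*K + w*w = -3*K + w² = w² - 3*K)
j(C, 27 - 15) - 4337 = ((27 - 15)² - 3*(-63)) - 4337 = (12² + 189) - 4337 = (144 + 189) - 4337 = 333 - 4337 = -4004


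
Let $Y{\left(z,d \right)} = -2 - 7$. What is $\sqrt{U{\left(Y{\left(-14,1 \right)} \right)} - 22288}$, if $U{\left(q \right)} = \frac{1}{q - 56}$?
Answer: $\frac{3 i \sqrt{10462985}}{65} \approx 149.29 i$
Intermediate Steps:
$Y{\left(z,d \right)} = -9$ ($Y{\left(z,d \right)} = -2 - 7 = -9$)
$U{\left(q \right)} = \frac{1}{-56 + q}$
$\sqrt{U{\left(Y{\left(-14,1 \right)} \right)} - 22288} = \sqrt{\frac{1}{-56 - 9} - 22288} = \sqrt{\frac{1}{-65} - 22288} = \sqrt{- \frac{1}{65} - 22288} = \sqrt{- \frac{1448721}{65}} = \frac{3 i \sqrt{10462985}}{65}$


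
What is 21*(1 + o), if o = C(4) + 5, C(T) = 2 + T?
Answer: 252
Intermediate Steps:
o = 11 (o = (2 + 4) + 5 = 6 + 5 = 11)
21*(1 + o) = 21*(1 + 11) = 21*12 = 252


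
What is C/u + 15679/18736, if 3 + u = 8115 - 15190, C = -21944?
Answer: 261059373/66306704 ≈ 3.9371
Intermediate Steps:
u = -7078 (u = -3 + (8115 - 15190) = -3 - 7075 = -7078)
C/u + 15679/18736 = -21944/(-7078) + 15679/18736 = -21944*(-1/7078) + 15679*(1/18736) = 10972/3539 + 15679/18736 = 261059373/66306704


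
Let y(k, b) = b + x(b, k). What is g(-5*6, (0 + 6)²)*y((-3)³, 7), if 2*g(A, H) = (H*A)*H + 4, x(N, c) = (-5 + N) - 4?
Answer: -97190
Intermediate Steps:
x(N, c) = -9 + N
y(k, b) = -9 + 2*b (y(k, b) = b + (-9 + b) = -9 + 2*b)
g(A, H) = 2 + A*H²/2 (g(A, H) = ((H*A)*H + 4)/2 = ((A*H)*H + 4)/2 = (A*H² + 4)/2 = (4 + A*H²)/2 = 2 + A*H²/2)
g(-5*6, (0 + 6)²)*y((-3)³, 7) = (2 + (-5*6)*((0 + 6)²)²/2)*(-9 + 2*7) = (2 + (½)*(-30)*(6²)²)*(-9 + 14) = (2 + (½)*(-30)*36²)*5 = (2 + (½)*(-30)*1296)*5 = (2 - 19440)*5 = -19438*5 = -97190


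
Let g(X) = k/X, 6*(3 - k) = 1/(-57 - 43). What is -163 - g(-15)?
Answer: -1465199/9000 ≈ -162.80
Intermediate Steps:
k = 1801/600 (k = 3 - 1/(6*(-57 - 43)) = 3 - 1/6/(-100) = 3 - 1/6*(-1/100) = 3 + 1/600 = 1801/600 ≈ 3.0017)
g(X) = 1801/(600*X)
-163 - g(-15) = -163 - 1801/(600*(-15)) = -163 - 1801*(-1)/(600*15) = -163 - 1*(-1801/9000) = -163 + 1801/9000 = -1465199/9000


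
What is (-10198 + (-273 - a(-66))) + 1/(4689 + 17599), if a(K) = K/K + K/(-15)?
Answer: -1167490011/111440 ≈ -10476.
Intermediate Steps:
a(K) = 1 - K/15 (a(K) = 1 + K*(-1/15) = 1 - K/15)
(-10198 + (-273 - a(-66))) + 1/(4689 + 17599) = (-10198 + (-273 - (1 - 1/15*(-66)))) + 1/(4689 + 17599) = (-10198 + (-273 - (1 + 22/5))) + 1/22288 = (-10198 + (-273 - 1*27/5)) + 1/22288 = (-10198 + (-273 - 27/5)) + 1/22288 = (-10198 - 1392/5) + 1/22288 = -52382/5 + 1/22288 = -1167490011/111440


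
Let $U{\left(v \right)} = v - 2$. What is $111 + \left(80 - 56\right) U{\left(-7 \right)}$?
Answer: $-105$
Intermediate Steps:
$U{\left(v \right)} = -2 + v$
$111 + \left(80 - 56\right) U{\left(-7 \right)} = 111 + \left(80 - 56\right) \left(-2 - 7\right) = 111 + \left(80 - 56\right) \left(-9\right) = 111 + 24 \left(-9\right) = 111 - 216 = -105$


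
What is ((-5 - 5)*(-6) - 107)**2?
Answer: 2209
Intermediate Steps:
((-5 - 5)*(-6) - 107)**2 = (-10*(-6) - 107)**2 = (60 - 107)**2 = (-47)**2 = 2209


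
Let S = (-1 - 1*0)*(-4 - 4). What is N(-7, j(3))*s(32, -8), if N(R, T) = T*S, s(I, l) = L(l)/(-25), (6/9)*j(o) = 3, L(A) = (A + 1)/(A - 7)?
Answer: -84/125 ≈ -0.67200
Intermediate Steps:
L(A) = (1 + A)/(-7 + A)
j(o) = 9/2 (j(o) = (3/2)*3 = 9/2)
S = 8 (S = (-1 + 0)*(-8) = -1*(-8) = 8)
s(I, l) = -(1 + l)/(25*(-7 + l)) (s(I, l) = ((1 + l)/(-7 + l))/(-25) = ((1 + l)/(-7 + l))*(-1/25) = -(1 + l)/(25*(-7 + l)))
N(R, T) = 8*T (N(R, T) = T*8 = 8*T)
N(-7, j(3))*s(32, -8) = (8*(9/2))*((-1 - 1*(-8))/(25*(-7 - 8))) = 36*((1/25)*(-1 + 8)/(-15)) = 36*((1/25)*(-1/15)*7) = 36*(-7/375) = -84/125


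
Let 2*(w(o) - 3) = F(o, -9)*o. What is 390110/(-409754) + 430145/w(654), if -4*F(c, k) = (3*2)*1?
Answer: -35288762591/39951015 ≈ -883.30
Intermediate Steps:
F(c, k) = -3/2 (F(c, k) = -3*2/4 = -3/2)
w(o) = 3 - 3*o/4 (w(o) = 3 + (-3*o/2)/2 = 3 - 3*o/4)
390110/(-409754) + 430145/w(654) = 390110/(-409754) + 430145/(3 - ¾*654) = 390110*(-1/409754) + 430145/(3 - 981/2) = -195055/204877 + 430145/(-975/2) = -195055/204877 + 430145*(-2/975) = -195055/204877 - 172058/195 = -35288762591/39951015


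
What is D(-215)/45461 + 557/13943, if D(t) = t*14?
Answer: -16646653/633862723 ≈ -0.026262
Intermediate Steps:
D(t) = 14*t
D(-215)/45461 + 557/13943 = (14*(-215))/45461 + 557/13943 = -3010*1/45461 + 557*(1/13943) = -3010/45461 + 557/13943 = -16646653/633862723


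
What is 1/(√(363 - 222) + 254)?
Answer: 254/64375 - √141/64375 ≈ 0.0037612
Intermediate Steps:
1/(√(363 - 222) + 254) = 1/(√141 + 254) = 1/(254 + √141)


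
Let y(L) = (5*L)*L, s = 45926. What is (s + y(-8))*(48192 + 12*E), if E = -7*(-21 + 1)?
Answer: 2306380512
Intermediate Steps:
y(L) = 5*L²
E = 140 (E = -7*(-20) = 140)
(s + y(-8))*(48192 + 12*E) = (45926 + 5*(-8)²)*(48192 + 12*140) = (45926 + 5*64)*(48192 + 1680) = (45926 + 320)*49872 = 46246*49872 = 2306380512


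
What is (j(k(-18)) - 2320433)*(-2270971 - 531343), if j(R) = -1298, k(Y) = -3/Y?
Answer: 6506219285534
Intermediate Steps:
(j(k(-18)) - 2320433)*(-2270971 - 531343) = (-1298 - 2320433)*(-2270971 - 531343) = -2321731*(-2802314) = 6506219285534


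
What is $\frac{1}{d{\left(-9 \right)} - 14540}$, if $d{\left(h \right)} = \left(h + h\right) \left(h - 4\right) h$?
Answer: $- \frac{1}{16646} \approx -6.0074 \cdot 10^{-5}$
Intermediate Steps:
$d{\left(h \right)} = 2 h^{2} \left(-4 + h\right)$ ($d{\left(h \right)} = 2 h \left(-4 + h\right) h = 2 h h \left(-4 + h\right) = 2 h^{2} \left(-4 + h\right)$)
$\frac{1}{d{\left(-9 \right)} - 14540} = \frac{1}{2 \left(-9\right)^{2} \left(-4 - 9\right) - 14540} = \frac{1}{2 \cdot 81 \left(-13\right) - 14540} = \frac{1}{-2106 - 14540} = \frac{1}{-16646} = - \frac{1}{16646}$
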